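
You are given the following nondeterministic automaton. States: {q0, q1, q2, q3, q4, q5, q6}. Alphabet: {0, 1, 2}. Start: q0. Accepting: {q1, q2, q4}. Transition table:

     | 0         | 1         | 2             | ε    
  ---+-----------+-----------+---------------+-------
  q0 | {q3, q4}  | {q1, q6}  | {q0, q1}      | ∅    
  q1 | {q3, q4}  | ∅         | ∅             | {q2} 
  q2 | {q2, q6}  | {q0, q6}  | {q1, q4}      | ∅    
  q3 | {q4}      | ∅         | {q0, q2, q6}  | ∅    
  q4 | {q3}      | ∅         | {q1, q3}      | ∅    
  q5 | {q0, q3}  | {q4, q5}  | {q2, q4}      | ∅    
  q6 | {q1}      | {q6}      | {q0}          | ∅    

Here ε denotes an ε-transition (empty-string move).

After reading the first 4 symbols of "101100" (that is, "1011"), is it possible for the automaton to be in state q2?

Start in {q0}.
Read '1': q0→{q1, q6}; union {q1, q6}; ε-closure = {q1, q2, q6}.
Read '0': q1→{q3, q4}, q2→{q2, q6}, q6→{q1}; now {q1, q2, q3, q4, q6}.
Read '1': q1→∅, q2→{q0, q6}, q3→∅, q4→∅, q6→{q6}; now {q0, q6}.
Read '1': q0→{q1, q6}, q6→{q6}; union {q1, q6}; ε-closure = {q1, q2, q6}.
State q2 is in {q1, q2, q6}.

Yes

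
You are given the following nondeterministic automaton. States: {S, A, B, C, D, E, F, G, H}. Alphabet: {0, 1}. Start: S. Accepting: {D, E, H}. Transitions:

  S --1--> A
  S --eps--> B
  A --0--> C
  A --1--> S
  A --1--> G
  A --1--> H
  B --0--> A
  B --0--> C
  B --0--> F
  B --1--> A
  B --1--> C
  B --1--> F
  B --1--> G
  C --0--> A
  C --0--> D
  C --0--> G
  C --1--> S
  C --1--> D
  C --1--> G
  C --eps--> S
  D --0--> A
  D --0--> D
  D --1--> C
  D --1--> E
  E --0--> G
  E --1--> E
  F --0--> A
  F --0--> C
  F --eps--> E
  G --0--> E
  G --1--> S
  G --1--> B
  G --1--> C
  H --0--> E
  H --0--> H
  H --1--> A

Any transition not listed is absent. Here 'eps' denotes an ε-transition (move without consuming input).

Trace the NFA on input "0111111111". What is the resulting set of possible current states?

{S, A, B, C, D, E, F, G, H}

Start: ε-closure({S}) = {S, B}.
Read '0': {S, B} → {S, A, B, C, E, F}.
Read '1': {S, A, B, C, E, F} → {S, A, B, C, D, E, F, G, H}.
Read '1': {S, A, B, C, D, E, F, G, H} → {S, A, B, C, D, E, F, G, H}.
Read '1': {S, A, B, C, D, E, F, G, H} → {S, A, B, C, D, E, F, G, H}.
Read '1': {S, A, B, C, D, E, F, G, H} → {S, A, B, C, D, E, F, G, H}.
Read '1': {S, A, B, C, D, E, F, G, H} → {S, A, B, C, D, E, F, G, H}.
Read '1': {S, A, B, C, D, E, F, G, H} → {S, A, B, C, D, E, F, G, H}.
Read '1': {S, A, B, C, D, E, F, G, H} → {S, A, B, C, D, E, F, G, H}.
Read '1': {S, A, B, C, D, E, F, G, H} → {S, A, B, C, D, E, F, G, H}.
Read '1': {S, A, B, C, D, E, F, G, H} → {S, A, B, C, D, E, F, G, H}.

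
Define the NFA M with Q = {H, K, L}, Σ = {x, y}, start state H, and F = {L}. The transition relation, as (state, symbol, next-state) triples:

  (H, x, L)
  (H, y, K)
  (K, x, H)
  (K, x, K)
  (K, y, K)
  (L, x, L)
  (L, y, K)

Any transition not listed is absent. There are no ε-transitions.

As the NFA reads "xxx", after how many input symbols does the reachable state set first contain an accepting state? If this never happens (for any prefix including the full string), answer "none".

1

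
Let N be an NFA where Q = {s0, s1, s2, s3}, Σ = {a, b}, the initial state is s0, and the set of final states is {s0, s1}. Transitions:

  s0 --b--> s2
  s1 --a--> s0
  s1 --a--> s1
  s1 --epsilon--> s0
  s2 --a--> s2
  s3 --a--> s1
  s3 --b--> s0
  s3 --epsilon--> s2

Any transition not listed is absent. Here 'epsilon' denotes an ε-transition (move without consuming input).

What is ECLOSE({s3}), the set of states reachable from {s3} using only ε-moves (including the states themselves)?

Begin with {s3}.
ε-move s3 → s2; add s2.

{s2, s3}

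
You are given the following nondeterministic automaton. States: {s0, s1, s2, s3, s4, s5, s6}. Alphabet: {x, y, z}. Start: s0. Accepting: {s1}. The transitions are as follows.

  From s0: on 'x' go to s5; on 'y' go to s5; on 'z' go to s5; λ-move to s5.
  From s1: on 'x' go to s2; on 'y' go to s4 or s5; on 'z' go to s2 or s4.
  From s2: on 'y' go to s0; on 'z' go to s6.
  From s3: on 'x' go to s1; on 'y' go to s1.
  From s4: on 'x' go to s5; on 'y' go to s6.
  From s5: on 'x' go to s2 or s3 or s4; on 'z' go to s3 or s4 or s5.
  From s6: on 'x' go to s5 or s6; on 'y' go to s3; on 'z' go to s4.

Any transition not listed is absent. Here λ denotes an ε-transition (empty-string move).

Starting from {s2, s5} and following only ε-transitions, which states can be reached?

{s2, s5}

Begin with {s2, s5}.
No ε-moves leave this set, so the closure equals the set itself.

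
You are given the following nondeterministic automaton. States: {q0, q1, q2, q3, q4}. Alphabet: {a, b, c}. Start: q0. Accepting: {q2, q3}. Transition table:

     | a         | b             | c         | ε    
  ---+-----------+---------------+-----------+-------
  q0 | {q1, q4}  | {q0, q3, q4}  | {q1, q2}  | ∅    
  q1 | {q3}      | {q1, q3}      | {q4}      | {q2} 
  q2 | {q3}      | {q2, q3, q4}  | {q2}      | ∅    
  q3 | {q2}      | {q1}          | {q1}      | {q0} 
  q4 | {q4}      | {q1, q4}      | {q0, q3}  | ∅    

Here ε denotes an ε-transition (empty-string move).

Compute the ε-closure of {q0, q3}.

{q0, q3}

Begin with {q0, q3}.
No ε-moves leave this set, so the closure equals the set itself.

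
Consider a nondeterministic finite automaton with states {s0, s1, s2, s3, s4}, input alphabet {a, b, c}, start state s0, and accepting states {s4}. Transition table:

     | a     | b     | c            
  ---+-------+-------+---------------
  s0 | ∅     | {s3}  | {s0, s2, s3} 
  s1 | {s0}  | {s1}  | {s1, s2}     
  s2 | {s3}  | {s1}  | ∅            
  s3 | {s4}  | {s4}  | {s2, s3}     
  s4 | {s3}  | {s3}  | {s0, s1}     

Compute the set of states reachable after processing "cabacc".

Start in {s0}.
Read 'c': {s0} → {s0, s2, s3}.
Read 'a': {s0, s2, s3} → {s3, s4}.
Read 'b': {s3, s4} → {s3, s4}.
Read 'a': {s3, s4} → {s3, s4}.
Read 'c': {s3, s4} → {s0, s1, s2, s3}.
Read 'c': {s0, s1, s2, s3} → {s0, s1, s2, s3}.

{s0, s1, s2, s3}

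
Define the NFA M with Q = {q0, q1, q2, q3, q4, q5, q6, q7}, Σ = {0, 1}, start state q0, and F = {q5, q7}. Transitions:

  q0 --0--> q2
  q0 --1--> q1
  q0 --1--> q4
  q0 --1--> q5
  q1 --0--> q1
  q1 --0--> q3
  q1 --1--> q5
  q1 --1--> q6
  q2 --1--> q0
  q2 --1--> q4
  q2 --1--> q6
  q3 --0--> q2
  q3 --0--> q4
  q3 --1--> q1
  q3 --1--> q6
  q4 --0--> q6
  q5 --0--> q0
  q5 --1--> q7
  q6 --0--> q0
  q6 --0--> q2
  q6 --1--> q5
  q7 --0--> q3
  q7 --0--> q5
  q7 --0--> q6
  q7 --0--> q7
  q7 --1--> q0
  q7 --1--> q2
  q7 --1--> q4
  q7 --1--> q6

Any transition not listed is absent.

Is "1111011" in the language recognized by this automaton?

Yes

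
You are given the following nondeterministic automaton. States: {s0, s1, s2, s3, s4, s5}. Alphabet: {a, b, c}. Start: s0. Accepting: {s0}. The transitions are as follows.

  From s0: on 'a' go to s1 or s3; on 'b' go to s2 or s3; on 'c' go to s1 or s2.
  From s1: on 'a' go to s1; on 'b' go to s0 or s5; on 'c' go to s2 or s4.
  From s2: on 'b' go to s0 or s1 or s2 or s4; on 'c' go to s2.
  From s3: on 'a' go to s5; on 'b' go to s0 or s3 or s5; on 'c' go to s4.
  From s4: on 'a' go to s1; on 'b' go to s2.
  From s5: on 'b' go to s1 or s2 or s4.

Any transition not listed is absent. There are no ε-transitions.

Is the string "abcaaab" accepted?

Yes

Start in {s0}.
Read 'a': s0→{s1, s3}; now {s1, s3}.
Read 'b': s1→{s0, s5}, s3→{s0, s3, s5}; now {s0, s3, s5}.
Read 'c': s0→{s1, s2}, s3→{s4}, s5→∅; now {s1, s2, s4}.
Read 'a': s1→{s1}, s2→∅, s4→{s1}; now {s1}.
Read 'a': s1→{s1}; now {s1}.
Read 'a': s1→{s1}; now {s1}.
Read 'b': s1→{s0, s5}; now {s0, s5}.
The final set {s0, s5} contains the accepting state s0.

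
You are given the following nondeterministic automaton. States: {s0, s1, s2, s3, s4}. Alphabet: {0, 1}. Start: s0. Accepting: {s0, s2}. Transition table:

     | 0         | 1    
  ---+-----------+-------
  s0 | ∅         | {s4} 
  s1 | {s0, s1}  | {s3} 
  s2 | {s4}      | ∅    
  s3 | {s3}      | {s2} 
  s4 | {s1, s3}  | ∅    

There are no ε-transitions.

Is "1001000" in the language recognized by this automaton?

Yes

Start in {s0}.
Read '1': s0→{s4}; now {s4}.
Read '0': s4→{s1, s3}; now {s1, s3}.
Read '0': s1→{s0, s1}, s3→{s3}; now {s0, s1, s3}.
Read '1': s0→{s4}, s1→{s3}, s3→{s2}; now {s2, s3, s4}.
Read '0': s2→{s4}, s3→{s3}, s4→{s1, s3}; now {s1, s3, s4}.
Read '0': s1→{s0, s1}, s3→{s3}, s4→{s1, s3}; now {s0, s1, s3}.
Read '0': s0→∅, s1→{s0, s1}, s3→{s3}; now {s0, s1, s3}.
The final set {s0, s1, s3} contains the accepting state s0.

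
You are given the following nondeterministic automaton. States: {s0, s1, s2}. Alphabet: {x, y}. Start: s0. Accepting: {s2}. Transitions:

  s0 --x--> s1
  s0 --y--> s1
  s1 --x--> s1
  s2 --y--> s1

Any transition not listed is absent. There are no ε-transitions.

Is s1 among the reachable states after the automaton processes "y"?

Yes

Start in {s0}.
Read 'y': s0→{s1}; now {s1}.
State s1 is in {s1}.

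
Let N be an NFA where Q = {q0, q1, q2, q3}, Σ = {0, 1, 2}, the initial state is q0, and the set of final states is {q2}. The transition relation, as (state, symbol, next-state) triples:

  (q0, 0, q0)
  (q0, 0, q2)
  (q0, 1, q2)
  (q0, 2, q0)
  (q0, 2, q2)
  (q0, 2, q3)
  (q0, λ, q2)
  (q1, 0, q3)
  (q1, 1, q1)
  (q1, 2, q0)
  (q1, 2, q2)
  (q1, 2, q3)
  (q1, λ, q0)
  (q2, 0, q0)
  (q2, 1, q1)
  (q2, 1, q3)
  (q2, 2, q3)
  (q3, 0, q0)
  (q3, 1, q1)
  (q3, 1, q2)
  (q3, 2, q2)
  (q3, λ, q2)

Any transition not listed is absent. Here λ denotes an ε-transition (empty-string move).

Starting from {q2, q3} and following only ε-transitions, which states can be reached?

{q2, q3}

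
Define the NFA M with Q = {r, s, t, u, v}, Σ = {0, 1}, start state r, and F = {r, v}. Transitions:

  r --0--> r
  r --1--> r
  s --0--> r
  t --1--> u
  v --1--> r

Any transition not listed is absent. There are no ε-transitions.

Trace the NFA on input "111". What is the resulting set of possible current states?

Start in {r}.
Read '1': {r} → {r}.
Read '1': {r} → {r}.
Read '1': {r} → {r}.

{r}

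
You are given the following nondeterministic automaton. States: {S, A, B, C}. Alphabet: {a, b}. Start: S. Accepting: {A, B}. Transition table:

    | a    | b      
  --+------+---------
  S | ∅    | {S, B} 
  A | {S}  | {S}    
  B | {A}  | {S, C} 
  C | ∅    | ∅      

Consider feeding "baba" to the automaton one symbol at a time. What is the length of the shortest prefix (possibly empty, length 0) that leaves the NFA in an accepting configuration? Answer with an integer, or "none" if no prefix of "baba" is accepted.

Start in {S}.
Read 'b': {S} → {S, B}.
None of the earlier sets intersect F, but {S, B} does.

1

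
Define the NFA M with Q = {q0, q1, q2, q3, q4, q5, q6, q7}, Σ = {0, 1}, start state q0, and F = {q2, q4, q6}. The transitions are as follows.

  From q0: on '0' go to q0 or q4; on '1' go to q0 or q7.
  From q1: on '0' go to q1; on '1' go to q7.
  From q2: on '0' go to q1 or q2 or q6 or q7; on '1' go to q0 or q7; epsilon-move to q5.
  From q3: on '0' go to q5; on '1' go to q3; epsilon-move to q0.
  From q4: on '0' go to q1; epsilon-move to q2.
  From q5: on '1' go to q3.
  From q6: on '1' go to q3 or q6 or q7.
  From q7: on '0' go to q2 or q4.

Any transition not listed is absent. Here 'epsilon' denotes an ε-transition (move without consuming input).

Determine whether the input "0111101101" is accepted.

No

Start in {q0}.
Read '0': {q0} → {q0, q2, q4, q5}.
Read '1': {q0, q2, q4, q5} → {q0, q3, q7}.
Read '1': {q0, q3, q7} → {q0, q3, q7}.
Read '1': {q0, q3, q7} → {q0, q3, q7}.
Read '1': {q0, q3, q7} → {q0, q3, q7}.
Read '0': {q0, q3, q7} → {q0, q2, q4, q5}.
Read '1': {q0, q2, q4, q5} → {q0, q3, q7}.
Read '1': {q0, q3, q7} → {q0, q3, q7}.
Read '0': {q0, q3, q7} → {q0, q2, q4, q5}.
Read '1': {q0, q2, q4, q5} → {q0, q3, q7}.
The final set {q0, q3, q7} contains no accepting state.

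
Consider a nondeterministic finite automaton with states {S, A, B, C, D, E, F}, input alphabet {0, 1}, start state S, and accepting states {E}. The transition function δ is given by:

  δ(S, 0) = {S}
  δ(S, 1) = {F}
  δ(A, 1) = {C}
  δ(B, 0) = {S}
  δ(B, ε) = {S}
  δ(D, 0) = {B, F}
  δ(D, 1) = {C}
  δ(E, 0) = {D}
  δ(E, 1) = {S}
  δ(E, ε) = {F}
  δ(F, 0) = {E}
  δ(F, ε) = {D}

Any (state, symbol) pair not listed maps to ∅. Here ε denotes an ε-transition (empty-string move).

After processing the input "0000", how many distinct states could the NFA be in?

1

Start in {S}.
Read '0': S→{S}; now {S}.
Read '0': S→{S}; now {S}.
Read '0': S→{S}; now {S}.
Read '0': S→{S}; now {S}.
That set has 1 state.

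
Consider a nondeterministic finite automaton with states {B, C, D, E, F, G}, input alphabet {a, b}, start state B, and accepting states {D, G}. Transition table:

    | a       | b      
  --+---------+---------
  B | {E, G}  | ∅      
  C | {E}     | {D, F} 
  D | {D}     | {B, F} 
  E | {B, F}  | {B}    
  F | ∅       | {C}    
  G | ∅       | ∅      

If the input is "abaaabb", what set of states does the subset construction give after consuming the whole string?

∅

Start in {B}.
Read 'a': {B} → {E, G}.
Read 'b': {E, G} → {B}.
Read 'a': {B} → {E, G}.
Read 'a': {E, G} → {B, F}.
Read 'a': {B, F} → {E, G}.
Read 'b': {E, G} → {B}.
Read 'b': {B} → ∅.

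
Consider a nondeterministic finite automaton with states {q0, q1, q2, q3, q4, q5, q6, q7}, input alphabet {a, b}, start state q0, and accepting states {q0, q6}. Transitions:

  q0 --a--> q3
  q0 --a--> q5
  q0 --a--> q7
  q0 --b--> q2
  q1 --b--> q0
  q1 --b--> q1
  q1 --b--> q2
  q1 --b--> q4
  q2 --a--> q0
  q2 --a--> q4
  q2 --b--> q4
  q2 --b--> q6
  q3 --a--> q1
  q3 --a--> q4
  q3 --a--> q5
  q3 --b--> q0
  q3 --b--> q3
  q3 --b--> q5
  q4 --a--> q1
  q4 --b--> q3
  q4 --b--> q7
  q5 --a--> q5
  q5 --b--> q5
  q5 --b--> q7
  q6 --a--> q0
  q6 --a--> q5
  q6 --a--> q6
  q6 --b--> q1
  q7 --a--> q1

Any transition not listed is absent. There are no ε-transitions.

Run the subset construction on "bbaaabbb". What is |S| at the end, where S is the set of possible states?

8

Start in {q0}.
Read 'b': {q0} → {q2}.
Read 'b': {q2} → {q4, q6}.
Read 'a': {q4, q6} → {q0, q1, q5, q6}.
Read 'a': {q0, q1, q5, q6} → {q0, q3, q5, q6, q7}.
Read 'a': {q0, q3, q5, q6, q7} → {q0, q1, q3, q4, q5, q6, q7}.
Read 'b': {q0, q1, q3, q4, q5, q6, q7} → {q0, q1, q2, q3, q4, q5, q7}.
Read 'b': {q0, q1, q2, q3, q4, q5, q7} → {q0, q1, q2, q3, q4, q5, q6, q7}.
Read 'b': {q0, q1, q2, q3, q4, q5, q6, q7} → {q0, q1, q2, q3, q4, q5, q6, q7}.
That set has 8 states.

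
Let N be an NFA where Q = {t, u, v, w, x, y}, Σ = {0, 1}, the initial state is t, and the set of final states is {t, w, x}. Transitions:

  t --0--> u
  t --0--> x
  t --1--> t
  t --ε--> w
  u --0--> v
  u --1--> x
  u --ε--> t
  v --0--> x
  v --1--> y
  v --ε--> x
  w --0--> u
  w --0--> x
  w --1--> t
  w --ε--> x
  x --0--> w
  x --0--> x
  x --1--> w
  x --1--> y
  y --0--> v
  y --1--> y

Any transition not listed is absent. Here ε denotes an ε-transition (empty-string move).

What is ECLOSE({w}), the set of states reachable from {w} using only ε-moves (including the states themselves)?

Begin with {w}.
ε-move w → x; add x.

{w, x}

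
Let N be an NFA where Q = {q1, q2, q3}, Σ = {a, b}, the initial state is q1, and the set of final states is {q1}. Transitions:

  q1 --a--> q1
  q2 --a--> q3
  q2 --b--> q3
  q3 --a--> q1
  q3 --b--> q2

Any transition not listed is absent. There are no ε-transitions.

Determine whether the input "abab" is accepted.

Start in {q1}.
Read 'a': q1→{q1}; now {q1}.
Read 'b': q1→∅; now ∅.
The set is empty and remains empty for the remaining 2 symbols.
The final set ∅ contains no accepting state.

No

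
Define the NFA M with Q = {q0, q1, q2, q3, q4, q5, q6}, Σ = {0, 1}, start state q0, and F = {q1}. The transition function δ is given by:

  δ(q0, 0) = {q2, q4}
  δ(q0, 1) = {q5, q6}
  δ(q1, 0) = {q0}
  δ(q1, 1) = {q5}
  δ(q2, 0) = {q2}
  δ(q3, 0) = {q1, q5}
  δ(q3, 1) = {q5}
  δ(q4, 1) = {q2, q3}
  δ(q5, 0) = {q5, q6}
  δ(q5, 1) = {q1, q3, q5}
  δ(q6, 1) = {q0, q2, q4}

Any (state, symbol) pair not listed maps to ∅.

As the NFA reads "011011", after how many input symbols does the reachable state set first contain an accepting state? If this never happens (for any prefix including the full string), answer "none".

5

Start in {q0}.
Read '0': q0→{q2, q4}; now {q2, q4}.
Read '1': q2→∅, q4→{q2, q3}; now {q2, q3}.
Read '1': q2→∅, q3→{q5}; now {q5}.
Read '0': q5→{q5, q6}; now {q5, q6}.
Read '1': q5→{q1, q3, q5}, q6→{q0, q2, q4}; now {q0, q1, q2, q3, q4, q5}.
None of the earlier sets intersect F, but {q0, q1, q2, q3, q4, q5} does.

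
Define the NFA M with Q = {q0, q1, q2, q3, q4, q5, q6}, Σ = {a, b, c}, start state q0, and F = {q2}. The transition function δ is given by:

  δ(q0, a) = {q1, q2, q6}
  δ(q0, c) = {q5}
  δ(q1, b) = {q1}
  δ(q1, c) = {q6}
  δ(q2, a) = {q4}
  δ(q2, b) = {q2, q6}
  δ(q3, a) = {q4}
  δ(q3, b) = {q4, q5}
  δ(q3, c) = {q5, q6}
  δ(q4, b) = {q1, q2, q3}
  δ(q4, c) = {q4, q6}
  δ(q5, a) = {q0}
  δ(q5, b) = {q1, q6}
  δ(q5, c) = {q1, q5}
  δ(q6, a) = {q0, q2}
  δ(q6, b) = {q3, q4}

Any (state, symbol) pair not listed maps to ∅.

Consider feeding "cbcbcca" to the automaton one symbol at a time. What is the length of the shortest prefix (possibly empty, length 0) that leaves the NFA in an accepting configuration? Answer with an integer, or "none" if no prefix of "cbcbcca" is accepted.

7

Start in {q0}.
Read 'c': q0→{q5}; now {q5}.
Read 'b': q5→{q1, q6}; now {q1, q6}.
Read 'c': q1→{q6}, q6→∅; now {q6}.
Read 'b': q6→{q3, q4}; now {q3, q4}.
Read 'c': q3→{q5, q6}, q4→{q4, q6}; now {q4, q5, q6}.
Read 'c': q4→{q4, q6}, q5→{q1, q5}, q6→∅; now {q1, q4, q5, q6}.
Read 'a': q1→∅, q4→∅, q5→{q0}, q6→{q0, q2}; now {q0, q2}.
None of the earlier sets intersect F, but {q0, q2} does.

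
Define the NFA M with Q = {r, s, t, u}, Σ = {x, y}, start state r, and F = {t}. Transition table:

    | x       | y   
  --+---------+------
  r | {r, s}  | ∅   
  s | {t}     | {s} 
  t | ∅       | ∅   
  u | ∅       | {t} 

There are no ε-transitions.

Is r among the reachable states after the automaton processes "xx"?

Yes

Start in {r}.
Read 'x': r→{r, s}; now {r, s}.
Read 'x': r→{r, s}, s→{t}; now {r, s, t}.
State r is in {r, s, t}.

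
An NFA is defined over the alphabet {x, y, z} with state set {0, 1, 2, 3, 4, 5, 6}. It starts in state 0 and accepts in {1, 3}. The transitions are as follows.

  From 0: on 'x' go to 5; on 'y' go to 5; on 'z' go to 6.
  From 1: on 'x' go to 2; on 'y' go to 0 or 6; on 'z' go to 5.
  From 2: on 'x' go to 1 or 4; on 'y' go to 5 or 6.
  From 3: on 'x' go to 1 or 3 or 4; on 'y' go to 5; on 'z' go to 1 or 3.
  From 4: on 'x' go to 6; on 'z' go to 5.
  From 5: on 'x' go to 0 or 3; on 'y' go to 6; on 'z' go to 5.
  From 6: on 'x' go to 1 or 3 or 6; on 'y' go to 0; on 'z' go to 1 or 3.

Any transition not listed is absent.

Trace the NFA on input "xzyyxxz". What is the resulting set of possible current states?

{1, 3, 6}

Start in {0}.
Read 'x': {0} → {5}.
Read 'z': {5} → {5}.
Read 'y': {5} → {6}.
Read 'y': {6} → {0}.
Read 'x': {0} → {5}.
Read 'x': {5} → {0, 3}.
Read 'z': {0, 3} → {1, 3, 6}.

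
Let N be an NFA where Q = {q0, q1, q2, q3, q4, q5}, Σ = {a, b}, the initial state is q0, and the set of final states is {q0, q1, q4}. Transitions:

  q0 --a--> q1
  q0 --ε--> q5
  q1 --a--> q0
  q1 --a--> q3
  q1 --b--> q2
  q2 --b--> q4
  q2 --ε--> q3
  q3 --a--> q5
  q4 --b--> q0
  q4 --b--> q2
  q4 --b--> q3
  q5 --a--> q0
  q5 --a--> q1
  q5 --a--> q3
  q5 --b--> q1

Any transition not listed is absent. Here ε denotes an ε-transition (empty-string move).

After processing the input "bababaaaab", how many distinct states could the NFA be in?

3

Start: ε-closure({q0}) = {q0, q5}.
Read 'b': {q0, q5} → {q1}.
Read 'a': {q1} → {q0, q3, q5}.
Read 'b': {q0, q3, q5} → {q1}.
Read 'a': {q1} → {q0, q3, q5}.
Read 'b': {q0, q3, q5} → {q1}.
Read 'a': {q1} → {q0, q3, q5}.
Read 'a': {q0, q3, q5} → {q0, q1, q3, q5}.
Read 'a': {q0, q1, q3, q5} → {q0, q1, q3, q5}.
Read 'a': {q0, q1, q3, q5} → {q0, q1, q3, q5}.
Read 'b': {q0, q1, q3, q5} → {q1, q2, q3}.
That set has 3 states.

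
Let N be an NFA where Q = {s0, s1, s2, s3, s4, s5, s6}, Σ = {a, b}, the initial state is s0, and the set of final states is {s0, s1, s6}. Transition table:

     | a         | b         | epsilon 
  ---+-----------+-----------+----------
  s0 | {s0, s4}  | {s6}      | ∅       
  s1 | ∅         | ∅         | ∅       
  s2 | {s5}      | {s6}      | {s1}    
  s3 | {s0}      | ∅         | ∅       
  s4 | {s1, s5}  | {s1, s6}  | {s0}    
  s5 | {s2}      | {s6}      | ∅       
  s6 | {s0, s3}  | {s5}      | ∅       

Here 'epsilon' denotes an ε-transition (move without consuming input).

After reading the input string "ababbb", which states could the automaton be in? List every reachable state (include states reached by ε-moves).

{s6}

Start in {s0}.
Read 'a': {s0} → {s0, s4}.
Read 'b': {s0, s4} → {s1, s6}.
Read 'a': {s1, s6} → {s0, s3}.
Read 'b': {s0, s3} → {s6}.
Read 'b': {s6} → {s5}.
Read 'b': {s5} → {s6}.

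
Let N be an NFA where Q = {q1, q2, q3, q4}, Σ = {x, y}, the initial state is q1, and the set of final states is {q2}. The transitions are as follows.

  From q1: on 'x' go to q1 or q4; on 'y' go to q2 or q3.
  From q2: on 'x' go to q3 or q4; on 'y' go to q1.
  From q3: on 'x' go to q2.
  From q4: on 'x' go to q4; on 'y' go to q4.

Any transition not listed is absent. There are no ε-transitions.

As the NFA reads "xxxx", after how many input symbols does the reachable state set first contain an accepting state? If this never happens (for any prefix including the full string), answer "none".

none

Start in {q1}.
Read 'x': q1→{q1, q4}; now {q1, q4}.
Read 'x': q1→{q1, q4}, q4→{q4}; now {q1, q4}.
Read 'x': q1→{q1, q4}, q4→{q4}; now {q1, q4}.
Read 'x': q1→{q1, q4}, q4→{q4}; now {q1, q4}.
No reachable set along the way intersects F.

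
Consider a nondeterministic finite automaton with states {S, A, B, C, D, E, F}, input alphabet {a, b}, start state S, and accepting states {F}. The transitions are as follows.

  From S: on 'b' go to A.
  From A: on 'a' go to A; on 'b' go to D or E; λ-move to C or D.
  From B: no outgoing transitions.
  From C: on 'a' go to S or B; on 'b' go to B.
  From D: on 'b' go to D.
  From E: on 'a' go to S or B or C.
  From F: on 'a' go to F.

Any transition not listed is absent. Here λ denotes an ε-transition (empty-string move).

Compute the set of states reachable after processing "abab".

Start in {S}.
Read 'a': {S} → ∅.
The set is empty and remains empty for the remaining 3 symbols.

∅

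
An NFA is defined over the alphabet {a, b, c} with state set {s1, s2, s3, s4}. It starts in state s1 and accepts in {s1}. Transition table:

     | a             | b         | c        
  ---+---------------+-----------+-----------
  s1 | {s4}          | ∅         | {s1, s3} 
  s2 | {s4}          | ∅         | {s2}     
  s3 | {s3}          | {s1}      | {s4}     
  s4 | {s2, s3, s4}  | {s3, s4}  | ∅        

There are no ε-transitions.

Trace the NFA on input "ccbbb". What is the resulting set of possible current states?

{s1, s3, s4}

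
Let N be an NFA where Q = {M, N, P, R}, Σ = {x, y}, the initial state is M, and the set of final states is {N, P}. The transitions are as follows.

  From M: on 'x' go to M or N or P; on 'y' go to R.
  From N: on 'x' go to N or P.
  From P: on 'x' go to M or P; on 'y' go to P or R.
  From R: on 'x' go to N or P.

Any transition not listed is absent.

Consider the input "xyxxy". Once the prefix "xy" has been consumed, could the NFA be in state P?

Yes

Start in {M}.
Read 'x': M→{M, N, P}; now {M, N, P}.
Read 'y': M→{R}, N→∅, P→{P, R}; now {P, R}.
State P is in {P, R}.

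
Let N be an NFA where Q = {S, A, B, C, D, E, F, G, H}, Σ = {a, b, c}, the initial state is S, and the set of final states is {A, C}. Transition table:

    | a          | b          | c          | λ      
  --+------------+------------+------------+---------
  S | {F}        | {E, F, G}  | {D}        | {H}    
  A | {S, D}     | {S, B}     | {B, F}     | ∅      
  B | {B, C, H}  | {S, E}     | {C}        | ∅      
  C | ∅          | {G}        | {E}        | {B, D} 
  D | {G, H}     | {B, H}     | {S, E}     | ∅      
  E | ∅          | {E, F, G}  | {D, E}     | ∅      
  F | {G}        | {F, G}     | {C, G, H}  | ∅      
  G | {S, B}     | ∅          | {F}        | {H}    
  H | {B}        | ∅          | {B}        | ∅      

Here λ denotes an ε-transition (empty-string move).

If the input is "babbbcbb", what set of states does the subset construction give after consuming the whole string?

{S, E, F, G, H}

Start: ε-closure({S}) = {S, H}.
Read 'b': S→{E, F, G}, H→∅; union {E, F, G}; ε-closure = {E, F, G, H}.
Read 'a': E→∅, F→{G}, G→{S, B}, H→{B}; union {S, B, G}; ε-closure = {S, B, G, H}.
Read 'b': S→{E, F, G}, B→{S, E}, G→∅, H→∅; union {S, E, F, G}; ε-closure = {S, E, F, G, H}.
Read 'b': S→{E, F, G}, E→{E, F, G}, F→{F, G}, G→∅, H→∅; union {E, F, G}; ε-closure = {E, F, G, H}.
Read 'b': E→{E, F, G}, F→{F, G}, G→∅, H→∅; union {E, F, G}; ε-closure = {E, F, G, H}.
Read 'c': E→{D, E}, F→{C, G, H}, G→{F}, H→{B}; now {B, C, D, E, F, G, H}.
Read 'b': B→{S, E}, C→{G}, D→{B, H}, E→{E, F, G}, F→{F, G}, G→∅, H→∅; now {S, B, E, F, G, H}.
Read 'b': S→{E, F, G}, B→{S, E}, E→{E, F, G}, F→{F, G}, G→∅, H→∅; union {S, E, F, G}; ε-closure = {S, E, F, G, H}.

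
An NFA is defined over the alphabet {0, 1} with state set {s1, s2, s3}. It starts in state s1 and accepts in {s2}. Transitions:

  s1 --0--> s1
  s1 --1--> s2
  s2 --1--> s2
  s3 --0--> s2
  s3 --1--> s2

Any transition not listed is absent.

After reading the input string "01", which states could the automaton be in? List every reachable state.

{s2}

Start in {s1}.
Read '0': s1→{s1}; now {s1}.
Read '1': s1→{s2}; now {s2}.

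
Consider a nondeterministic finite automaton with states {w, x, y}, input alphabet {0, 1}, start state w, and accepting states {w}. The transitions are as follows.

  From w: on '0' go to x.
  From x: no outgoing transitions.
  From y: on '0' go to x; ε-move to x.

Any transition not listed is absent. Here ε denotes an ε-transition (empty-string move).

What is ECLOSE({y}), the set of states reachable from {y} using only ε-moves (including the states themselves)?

Begin with {y}.
ε-move y → x; add x.

{x, y}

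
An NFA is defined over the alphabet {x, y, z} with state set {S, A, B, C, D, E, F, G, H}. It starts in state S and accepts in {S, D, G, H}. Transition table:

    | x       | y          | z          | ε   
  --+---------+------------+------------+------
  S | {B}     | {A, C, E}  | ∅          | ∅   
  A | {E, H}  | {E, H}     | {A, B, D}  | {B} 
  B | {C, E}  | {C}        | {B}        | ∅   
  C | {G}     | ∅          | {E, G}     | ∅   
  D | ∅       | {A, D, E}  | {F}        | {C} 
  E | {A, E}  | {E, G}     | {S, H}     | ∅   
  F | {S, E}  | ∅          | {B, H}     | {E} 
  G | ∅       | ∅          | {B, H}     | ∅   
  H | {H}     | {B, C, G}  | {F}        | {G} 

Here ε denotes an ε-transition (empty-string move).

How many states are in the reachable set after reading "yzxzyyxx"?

6

Start in {S}.
Read 'y': {S} → {A, B, C, E}.
Read 'z': {A, B, C, E} → {S, A, B, C, D, E, G, H}.
Read 'x': {S, A, B, C, D, E, G, H} → {A, B, C, E, G, H}.
Read 'z': {A, B, C, E, G, H} → {S, A, B, C, D, E, F, G, H}.
Read 'y': {S, A, B, C, D, E, F, G, H} → {A, B, C, D, E, G, H}.
Read 'y': {A, B, C, D, E, G, H} → {A, B, C, D, E, G, H}.
Read 'x': {A, B, C, D, E, G, H} → {A, B, C, E, G, H}.
Read 'x': {A, B, C, E, G, H} → {A, B, C, E, G, H}.
That set has 6 states.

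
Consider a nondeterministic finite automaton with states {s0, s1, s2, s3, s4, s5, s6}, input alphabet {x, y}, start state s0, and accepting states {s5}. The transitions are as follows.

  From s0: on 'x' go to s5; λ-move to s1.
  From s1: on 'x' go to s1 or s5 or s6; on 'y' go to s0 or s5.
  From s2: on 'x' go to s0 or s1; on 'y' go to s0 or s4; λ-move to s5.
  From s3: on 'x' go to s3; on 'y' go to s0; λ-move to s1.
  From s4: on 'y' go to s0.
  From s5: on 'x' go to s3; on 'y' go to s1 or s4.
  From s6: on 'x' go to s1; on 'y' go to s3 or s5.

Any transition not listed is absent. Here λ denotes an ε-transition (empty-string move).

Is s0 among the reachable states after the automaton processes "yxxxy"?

Yes

Start: ε-closure({s0}) = {s0, s1}.
Read 'y': s0→∅, s1→{s0, s5}; union {s0, s5}; ε-closure = {s0, s1, s5}.
Read 'x': s0→{s5}, s1→{s1, s5, s6}, s5→{s3}; now {s1, s3, s5, s6}.
Read 'x': s1→{s1, s5, s6}, s3→{s3}, s5→{s3}, s6→{s1}; now {s1, s3, s5, s6}.
Read 'x': s1→{s1, s5, s6}, s3→{s3}, s5→{s3}, s6→{s1}; now {s1, s3, s5, s6}.
Read 'y': s1→{s0, s5}, s3→{s0}, s5→{s1, s4}, s6→{s3, s5}; now {s0, s1, s3, s4, s5}.
State s0 is in {s0, s1, s3, s4, s5}.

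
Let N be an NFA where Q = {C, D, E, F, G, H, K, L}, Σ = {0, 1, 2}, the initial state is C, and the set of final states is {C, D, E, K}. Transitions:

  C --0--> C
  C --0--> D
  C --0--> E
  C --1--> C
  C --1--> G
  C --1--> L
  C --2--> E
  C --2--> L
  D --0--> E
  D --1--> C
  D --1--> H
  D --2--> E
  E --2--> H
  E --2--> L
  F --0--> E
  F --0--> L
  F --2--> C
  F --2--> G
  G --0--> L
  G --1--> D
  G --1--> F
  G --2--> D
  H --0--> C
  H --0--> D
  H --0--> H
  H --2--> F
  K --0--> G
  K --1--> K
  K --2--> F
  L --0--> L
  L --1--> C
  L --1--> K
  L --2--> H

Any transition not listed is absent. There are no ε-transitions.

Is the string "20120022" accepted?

Start in {C}.
Read '2': {C} → {E, L}.
Read '0': {E, L} → {L}.
Read '1': {L} → {C, K}.
Read '2': {C, K} → {E, F, L}.
Read '0': {E, F, L} → {E, L}.
Read '0': {E, L} → {L}.
Read '2': {L} → {H}.
Read '2': {H} → {F}.
The final set {F} contains no accepting state.

No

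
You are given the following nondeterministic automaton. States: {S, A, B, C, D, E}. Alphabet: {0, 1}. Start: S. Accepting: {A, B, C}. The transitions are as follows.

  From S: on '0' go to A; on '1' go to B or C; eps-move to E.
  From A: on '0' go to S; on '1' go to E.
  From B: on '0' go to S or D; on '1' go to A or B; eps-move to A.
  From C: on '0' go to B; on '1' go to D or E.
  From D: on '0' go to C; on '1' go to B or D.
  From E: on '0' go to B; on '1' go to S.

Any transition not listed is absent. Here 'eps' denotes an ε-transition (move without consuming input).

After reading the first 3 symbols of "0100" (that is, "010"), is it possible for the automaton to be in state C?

No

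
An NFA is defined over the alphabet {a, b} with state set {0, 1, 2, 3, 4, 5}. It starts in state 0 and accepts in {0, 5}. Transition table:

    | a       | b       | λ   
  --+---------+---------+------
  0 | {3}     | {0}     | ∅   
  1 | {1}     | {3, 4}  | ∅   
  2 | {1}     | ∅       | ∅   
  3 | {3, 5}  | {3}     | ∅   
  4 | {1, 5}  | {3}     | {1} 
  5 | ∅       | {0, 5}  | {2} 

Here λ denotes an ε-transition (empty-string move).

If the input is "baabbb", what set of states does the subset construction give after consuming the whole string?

{0, 2, 3, 5}

Start in {0}.
Read 'b': 0→{0}; now {0}.
Read 'a': 0→{3}; now {3}.
Read 'a': 3→{3, 5}; union {3, 5}; ε-closure = {2, 3, 5}.
Read 'b': 2→∅, 3→{3}, 5→{0, 5}; union {0, 3, 5}; ε-closure = {0, 2, 3, 5}.
Read 'b': 0→{0}, 2→∅, 3→{3}, 5→{0, 5}; union {0, 3, 5}; ε-closure = {0, 2, 3, 5}.
Read 'b': 0→{0}, 2→∅, 3→{3}, 5→{0, 5}; union {0, 3, 5}; ε-closure = {0, 2, 3, 5}.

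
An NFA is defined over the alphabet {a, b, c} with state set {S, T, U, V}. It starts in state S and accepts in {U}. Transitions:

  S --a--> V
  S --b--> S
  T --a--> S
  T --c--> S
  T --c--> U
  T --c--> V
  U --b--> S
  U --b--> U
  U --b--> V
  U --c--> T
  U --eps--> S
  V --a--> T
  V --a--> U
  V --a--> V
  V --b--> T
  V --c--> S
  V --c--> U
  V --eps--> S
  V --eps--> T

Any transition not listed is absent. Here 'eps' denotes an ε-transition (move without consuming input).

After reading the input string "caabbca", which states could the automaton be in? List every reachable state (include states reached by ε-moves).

Start in {S}.
Read 'c': {S} → ∅.
The set is empty and remains empty for the remaining 6 symbols.

∅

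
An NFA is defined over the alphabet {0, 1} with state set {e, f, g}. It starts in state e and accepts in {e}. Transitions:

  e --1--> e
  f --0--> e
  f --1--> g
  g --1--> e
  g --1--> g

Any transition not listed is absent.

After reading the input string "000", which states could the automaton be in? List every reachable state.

∅

Start in {e}.
Read '0': e→∅; now ∅.
The set is empty and remains empty for the remaining 2 symbols.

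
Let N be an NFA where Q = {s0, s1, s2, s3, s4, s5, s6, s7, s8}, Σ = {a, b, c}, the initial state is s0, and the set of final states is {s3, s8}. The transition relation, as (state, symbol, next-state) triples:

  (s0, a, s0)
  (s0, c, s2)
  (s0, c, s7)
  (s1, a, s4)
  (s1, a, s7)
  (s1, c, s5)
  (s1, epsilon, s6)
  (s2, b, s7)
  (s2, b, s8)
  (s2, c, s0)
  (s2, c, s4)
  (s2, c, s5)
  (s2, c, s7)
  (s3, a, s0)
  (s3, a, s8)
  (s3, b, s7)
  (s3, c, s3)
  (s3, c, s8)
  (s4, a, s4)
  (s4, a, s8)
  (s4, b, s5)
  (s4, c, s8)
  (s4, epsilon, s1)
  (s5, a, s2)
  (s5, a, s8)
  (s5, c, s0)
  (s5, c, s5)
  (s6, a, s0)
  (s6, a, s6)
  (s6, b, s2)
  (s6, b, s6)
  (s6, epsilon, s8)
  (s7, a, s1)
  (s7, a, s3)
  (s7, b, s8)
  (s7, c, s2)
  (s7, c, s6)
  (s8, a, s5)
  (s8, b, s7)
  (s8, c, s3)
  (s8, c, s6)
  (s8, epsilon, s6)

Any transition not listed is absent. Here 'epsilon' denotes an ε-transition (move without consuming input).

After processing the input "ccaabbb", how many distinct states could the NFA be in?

4

Start in {s0}.
Read 'c': {s0} → {s2, s7}.
Read 'c': {s2, s7} → {s0, s1, s2, s4, s5, s6, s7, s8}.
Read 'a': {s0, s1, s2, s4, s5, s6, s7, s8} → {s0, s1, s2, s3, s4, s5, s6, s7, s8}.
Read 'a': {s0, s1, s2, s3, s4, s5, s6, s7, s8} → {s0, s1, s2, s3, s4, s5, s6, s7, s8}.
Read 'b': {s0, s1, s2, s3, s4, s5, s6, s7, s8} → {s2, s5, s6, s7, s8}.
Read 'b': {s2, s5, s6, s7, s8} → {s2, s6, s7, s8}.
Read 'b': {s2, s6, s7, s8} → {s2, s6, s7, s8}.
That set has 4 states.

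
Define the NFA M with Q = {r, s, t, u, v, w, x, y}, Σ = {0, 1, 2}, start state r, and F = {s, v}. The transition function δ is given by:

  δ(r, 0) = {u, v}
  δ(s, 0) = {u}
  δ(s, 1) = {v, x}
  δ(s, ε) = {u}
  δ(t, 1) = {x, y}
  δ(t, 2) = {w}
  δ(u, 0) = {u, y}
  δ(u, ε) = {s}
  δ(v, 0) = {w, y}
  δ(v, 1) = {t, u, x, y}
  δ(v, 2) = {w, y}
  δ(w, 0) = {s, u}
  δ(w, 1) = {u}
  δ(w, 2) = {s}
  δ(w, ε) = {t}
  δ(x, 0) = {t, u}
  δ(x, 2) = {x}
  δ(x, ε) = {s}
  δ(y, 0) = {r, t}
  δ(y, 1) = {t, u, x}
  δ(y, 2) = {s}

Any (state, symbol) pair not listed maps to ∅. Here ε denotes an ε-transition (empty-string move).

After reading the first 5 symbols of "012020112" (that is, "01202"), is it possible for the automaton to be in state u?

Start in {r}.
Read '0': r→{u, v}; union {u, v}; ε-closure = {s, u, v}.
Read '1': s→{v, x}, u→∅, v→{t, u, x, y}; union {t, u, v, x, y}; ε-closure = {s, t, u, v, x, y}.
Read '2': s→∅, t→{w}, u→∅, v→{w, y}, x→{x}, y→{s}; union {s, w, x, y}; ε-closure = {s, t, u, w, x, y}.
Read '0': s→{u}, t→∅, u→{u, y}, w→{s, u}, x→{t, u}, y→{r, t}; now {r, s, t, u, y}.
Read '2': r→∅, s→∅, t→{w}, u→∅, y→{s}; union {s, w}; ε-closure = {s, t, u, w}.
State u is in {s, t, u, w}.

Yes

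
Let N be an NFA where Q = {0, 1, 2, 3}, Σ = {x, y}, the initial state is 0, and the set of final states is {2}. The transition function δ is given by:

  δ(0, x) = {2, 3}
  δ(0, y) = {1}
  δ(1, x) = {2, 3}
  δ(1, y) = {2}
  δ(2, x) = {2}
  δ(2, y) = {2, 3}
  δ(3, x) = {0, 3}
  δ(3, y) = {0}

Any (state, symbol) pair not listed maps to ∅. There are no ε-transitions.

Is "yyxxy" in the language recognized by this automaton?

Yes

Start in {0}.
Read 'y': {0} → {1}.
Read 'y': {1} → {2}.
Read 'x': {2} → {2}.
Read 'x': {2} → {2}.
Read 'y': {2} → {2, 3}.
The final set {2, 3} contains the accepting state 2.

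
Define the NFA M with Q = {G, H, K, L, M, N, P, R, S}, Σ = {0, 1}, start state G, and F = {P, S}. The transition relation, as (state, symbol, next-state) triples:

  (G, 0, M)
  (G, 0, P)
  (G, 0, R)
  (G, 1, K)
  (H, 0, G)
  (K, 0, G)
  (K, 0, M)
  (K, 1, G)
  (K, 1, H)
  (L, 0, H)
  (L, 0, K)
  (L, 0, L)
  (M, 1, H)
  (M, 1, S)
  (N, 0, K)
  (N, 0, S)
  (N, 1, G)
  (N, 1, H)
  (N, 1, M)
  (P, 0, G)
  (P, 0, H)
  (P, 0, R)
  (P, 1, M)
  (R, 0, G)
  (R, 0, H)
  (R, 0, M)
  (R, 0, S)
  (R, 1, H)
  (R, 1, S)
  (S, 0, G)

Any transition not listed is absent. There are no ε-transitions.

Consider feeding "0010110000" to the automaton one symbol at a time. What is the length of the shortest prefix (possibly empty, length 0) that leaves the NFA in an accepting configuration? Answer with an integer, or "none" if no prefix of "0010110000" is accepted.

1

Start in {G}.
Read '0': {G} → {M, P, R}.
None of the earlier sets intersect F, but {M, P, R} does.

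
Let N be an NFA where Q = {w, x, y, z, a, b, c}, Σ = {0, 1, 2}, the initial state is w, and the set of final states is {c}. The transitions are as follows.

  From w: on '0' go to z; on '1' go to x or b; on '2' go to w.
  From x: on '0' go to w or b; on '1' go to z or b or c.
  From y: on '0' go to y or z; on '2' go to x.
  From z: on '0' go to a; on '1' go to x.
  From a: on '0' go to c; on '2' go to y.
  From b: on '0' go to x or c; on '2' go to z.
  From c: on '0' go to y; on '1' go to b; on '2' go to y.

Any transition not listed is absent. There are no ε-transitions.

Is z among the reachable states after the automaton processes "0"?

Yes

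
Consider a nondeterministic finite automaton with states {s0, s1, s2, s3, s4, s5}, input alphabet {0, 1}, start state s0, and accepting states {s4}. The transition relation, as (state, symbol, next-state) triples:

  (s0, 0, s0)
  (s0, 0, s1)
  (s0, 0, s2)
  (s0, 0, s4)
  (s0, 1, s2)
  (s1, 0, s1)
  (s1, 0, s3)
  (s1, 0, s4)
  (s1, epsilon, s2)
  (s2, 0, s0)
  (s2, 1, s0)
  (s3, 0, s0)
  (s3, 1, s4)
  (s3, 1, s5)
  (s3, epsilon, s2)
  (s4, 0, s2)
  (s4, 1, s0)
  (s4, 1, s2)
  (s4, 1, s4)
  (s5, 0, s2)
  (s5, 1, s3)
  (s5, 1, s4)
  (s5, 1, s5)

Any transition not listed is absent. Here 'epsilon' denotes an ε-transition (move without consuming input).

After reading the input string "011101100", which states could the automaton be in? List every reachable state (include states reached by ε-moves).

{s0, s1, s2, s3, s4}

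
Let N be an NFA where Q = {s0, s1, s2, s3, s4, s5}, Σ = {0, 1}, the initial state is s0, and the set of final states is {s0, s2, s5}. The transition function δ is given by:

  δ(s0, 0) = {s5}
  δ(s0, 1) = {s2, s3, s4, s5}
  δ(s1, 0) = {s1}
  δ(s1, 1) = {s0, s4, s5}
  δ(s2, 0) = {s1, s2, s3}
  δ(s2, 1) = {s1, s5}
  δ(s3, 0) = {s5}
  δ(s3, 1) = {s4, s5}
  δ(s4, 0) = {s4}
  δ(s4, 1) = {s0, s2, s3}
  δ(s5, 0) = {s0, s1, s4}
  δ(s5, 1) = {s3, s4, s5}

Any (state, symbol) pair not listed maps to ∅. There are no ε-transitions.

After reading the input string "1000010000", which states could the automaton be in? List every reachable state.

{s0, s1, s2, s3, s4, s5}

Start in {s0}.
Read '1': s0→{s2, s3, s4, s5}; now {s2, s3, s4, s5}.
Read '0': s2→{s1, s2, s3}, s3→{s5}, s4→{s4}, s5→{s0, s1, s4}; now {s0, s1, s2, s3, s4, s5}.
Read '0': s0→{s5}, s1→{s1}, s2→{s1, s2, s3}, s3→{s5}, s4→{s4}, s5→{s0, s1, s4}; now {s0, s1, s2, s3, s4, s5}.
Read '0': s0→{s5}, s1→{s1}, s2→{s1, s2, s3}, s3→{s5}, s4→{s4}, s5→{s0, s1, s4}; now {s0, s1, s2, s3, s4, s5}.
Read '0': s0→{s5}, s1→{s1}, s2→{s1, s2, s3}, s3→{s5}, s4→{s4}, s5→{s0, s1, s4}; now {s0, s1, s2, s3, s4, s5}.
Read '1': s0→{s2, s3, s4, s5}, s1→{s0, s4, s5}, s2→{s1, s5}, s3→{s4, s5}, s4→{s0, s2, s3}, s5→{s3, s4, s5}; now {s0, s1, s2, s3, s4, s5}.
Read '0': s0→{s5}, s1→{s1}, s2→{s1, s2, s3}, s3→{s5}, s4→{s4}, s5→{s0, s1, s4}; now {s0, s1, s2, s3, s4, s5}.
Read '0': s0→{s5}, s1→{s1}, s2→{s1, s2, s3}, s3→{s5}, s4→{s4}, s5→{s0, s1, s4}; now {s0, s1, s2, s3, s4, s5}.
Read '0': s0→{s5}, s1→{s1}, s2→{s1, s2, s3}, s3→{s5}, s4→{s4}, s5→{s0, s1, s4}; now {s0, s1, s2, s3, s4, s5}.
Read '0': s0→{s5}, s1→{s1}, s2→{s1, s2, s3}, s3→{s5}, s4→{s4}, s5→{s0, s1, s4}; now {s0, s1, s2, s3, s4, s5}.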